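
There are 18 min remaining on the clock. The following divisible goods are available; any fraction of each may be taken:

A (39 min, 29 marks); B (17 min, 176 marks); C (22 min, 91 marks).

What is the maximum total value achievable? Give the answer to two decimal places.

Take in order of value per unit:
- B (176/17 per unit): all 17 → value 176, running total 176.00
- C (91/22 per unit): 1 of 22 → value 1×91/22 = 4.1364, running total 180.14
Total 180.14.

180.14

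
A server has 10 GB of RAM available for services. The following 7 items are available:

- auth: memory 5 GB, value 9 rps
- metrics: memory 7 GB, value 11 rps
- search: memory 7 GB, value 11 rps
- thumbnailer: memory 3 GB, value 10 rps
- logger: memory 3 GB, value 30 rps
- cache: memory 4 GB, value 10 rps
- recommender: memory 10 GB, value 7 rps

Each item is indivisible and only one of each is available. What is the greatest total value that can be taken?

Check high-value combinations within 10 GB:
- thumbnailer+logger+cache: memory 3+3+4=10, value 10+30+10=50
- metrics+logger: memory 7+3=10, value 11+30=41
- search+logger: memory 7+3=10, value 11+30=41
Best: 50 rps.

50 rps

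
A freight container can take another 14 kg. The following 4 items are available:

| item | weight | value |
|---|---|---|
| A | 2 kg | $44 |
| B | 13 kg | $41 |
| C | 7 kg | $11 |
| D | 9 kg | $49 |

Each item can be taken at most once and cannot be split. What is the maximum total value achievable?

$93

Check high-value combinations within 14 kg:
- A+D: weight 2+9=11, value 44+49=93
- A+C: weight 2+7=9, value 44+11=55
- D: weight 9, value 49
Best: $93.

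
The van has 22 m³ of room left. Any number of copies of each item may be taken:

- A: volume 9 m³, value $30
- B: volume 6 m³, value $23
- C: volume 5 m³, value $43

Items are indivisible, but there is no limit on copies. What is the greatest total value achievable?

$172

Best value-per-unit is C at 43/5, and filling with it alone uses volume 4×5=20. No mix of the others beats 4×43 = 172.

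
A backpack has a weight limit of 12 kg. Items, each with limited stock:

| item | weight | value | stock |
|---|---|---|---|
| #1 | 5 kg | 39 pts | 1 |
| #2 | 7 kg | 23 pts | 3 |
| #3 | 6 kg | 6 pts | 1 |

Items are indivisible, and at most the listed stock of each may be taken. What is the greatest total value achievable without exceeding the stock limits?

Best selections within weight 12 and stock limits:
- 1×#1 + 1×#2: weight 12, value 62
- 1×#1 + 1×#3: weight 11, value 45
- 1×#1: weight 5, value 39
Best: 62 pts.

62 pts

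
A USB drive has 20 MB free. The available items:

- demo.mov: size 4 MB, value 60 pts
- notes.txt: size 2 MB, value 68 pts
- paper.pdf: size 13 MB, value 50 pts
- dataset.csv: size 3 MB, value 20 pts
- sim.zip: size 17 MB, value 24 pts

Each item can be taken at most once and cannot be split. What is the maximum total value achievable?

Check high-value combinations within 20 MB:
- demo.mov+notes.txt+paper.pdf: size 4+2+13=19, value 60+68+50=178
- demo.mov+notes.txt+dataset.csv: size 4+2+3=9, value 60+68+20=148
- notes.txt+paper.pdf+dataset.csv: size 2+13+3=18, value 68+50+20=138
- demo.mov+paper.pdf+dataset.csv: size 4+13+3=20, value 60+50+20=130
- demo.mov+notes.txt: size 4+2=6, value 60+68=128
Best: 178 pts.

178 pts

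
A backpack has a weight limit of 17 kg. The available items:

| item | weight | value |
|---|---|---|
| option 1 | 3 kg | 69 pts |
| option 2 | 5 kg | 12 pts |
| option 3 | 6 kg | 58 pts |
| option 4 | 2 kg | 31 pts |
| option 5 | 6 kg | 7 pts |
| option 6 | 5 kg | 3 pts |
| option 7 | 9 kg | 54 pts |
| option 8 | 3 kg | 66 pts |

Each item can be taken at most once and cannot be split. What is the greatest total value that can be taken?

Check high-value combinations within 17 kg:
- option 1+option 3+option 4+option 8: weight 3+6+2+3=14, value 69+58+31+66=224
- option 1+option 4+option 7+option 8: weight 3+2+9+3=17, value 69+31+54+66=220
- option 1+option 2+option 3+option 8: weight 3+5+6+3=17, value 69+12+58+66=205
- option 1+option 3+option 6+option 8: weight 3+6+5+3=17, value 69+58+3+66=196
Best: 224 pts.

224 pts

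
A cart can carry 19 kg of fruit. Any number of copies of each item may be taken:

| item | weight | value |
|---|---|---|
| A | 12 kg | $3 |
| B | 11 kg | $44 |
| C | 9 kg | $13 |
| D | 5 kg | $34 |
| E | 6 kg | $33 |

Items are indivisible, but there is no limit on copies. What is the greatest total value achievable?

Best value-per-unit is D at 34/5, and filling with it alone uses weight 3×5=15. No mix of the others beats 3×34 = 102.

$102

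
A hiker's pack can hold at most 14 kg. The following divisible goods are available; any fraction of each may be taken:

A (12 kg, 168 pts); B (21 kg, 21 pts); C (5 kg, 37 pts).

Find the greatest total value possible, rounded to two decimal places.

182.80

Take in order of value per unit:
- A (168/12 per unit): all 12 → value 168, running total 168.00
- C (37/5 per unit): 2 of 5 → value 2×37/5 = 14.8000, running total 182.80
Total 182.80.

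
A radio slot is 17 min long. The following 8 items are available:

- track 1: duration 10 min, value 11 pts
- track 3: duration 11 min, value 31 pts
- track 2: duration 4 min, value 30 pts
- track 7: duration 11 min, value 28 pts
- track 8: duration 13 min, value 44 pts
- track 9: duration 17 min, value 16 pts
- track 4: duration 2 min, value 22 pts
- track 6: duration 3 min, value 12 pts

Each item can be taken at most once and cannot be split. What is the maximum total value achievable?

83 pts

Check high-value combinations within 17 min:
- track 3+track 2+track 4: duration 11+4+2=17, value 31+30+22=83
- track 2+track 7+track 4: duration 4+11+2=17, value 30+28+22=80
- track 2+track 8: duration 4+13=17, value 30+44=74
Best: 83 pts.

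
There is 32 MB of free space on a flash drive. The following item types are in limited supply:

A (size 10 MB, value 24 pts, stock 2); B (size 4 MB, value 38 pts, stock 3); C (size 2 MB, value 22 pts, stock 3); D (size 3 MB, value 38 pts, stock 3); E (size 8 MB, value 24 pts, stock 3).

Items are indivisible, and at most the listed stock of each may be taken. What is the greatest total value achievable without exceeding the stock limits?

294 pts

Top feasible selections:
- 3×B + 3×C + 3×D: size 27, value 294
- 2×B + 3×C + 3×D + 1×E: size 31, value 280
- 3×B + 3×C + 2×D + 1×E: size 32, value 280
Best: 294 pts.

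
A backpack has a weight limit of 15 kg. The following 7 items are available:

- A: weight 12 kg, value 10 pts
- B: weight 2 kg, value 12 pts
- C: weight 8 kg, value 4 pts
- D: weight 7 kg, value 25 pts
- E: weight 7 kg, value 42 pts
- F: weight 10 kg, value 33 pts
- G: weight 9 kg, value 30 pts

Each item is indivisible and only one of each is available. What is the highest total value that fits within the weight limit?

Check high-value combinations within 15 kg:
- D+E: weight 7+7=14, value 25+42=67
- B+E: weight 2+7=9, value 12+42=54
- C+E: weight 8+7=15, value 4+42=46
Best: 67 pts.

67 pts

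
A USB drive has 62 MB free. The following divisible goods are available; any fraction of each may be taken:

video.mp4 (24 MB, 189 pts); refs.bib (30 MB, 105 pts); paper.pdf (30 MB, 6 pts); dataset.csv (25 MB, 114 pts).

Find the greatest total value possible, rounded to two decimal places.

348.50

Take in order of value per unit:
- video.mp4 (189/24 per unit): all 24 → value 189, running total 189.00
- dataset.csv (114/25 per unit): all 25 → value 114, running total 303.00
- refs.bib (105/30 per unit): 13 of 30 → value 13×105/30 = 45.5000, running total 348.50
Total 348.50.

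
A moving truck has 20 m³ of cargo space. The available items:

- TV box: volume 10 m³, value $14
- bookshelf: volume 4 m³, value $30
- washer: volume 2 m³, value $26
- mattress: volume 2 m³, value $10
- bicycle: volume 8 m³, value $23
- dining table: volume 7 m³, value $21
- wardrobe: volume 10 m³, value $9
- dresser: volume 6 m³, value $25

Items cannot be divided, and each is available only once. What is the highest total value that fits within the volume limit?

Check high-value combinations within 20 m³:
- bookshelf+washer+bicycle+dresser: volume 4+2+8+6=20, value 30+26+23+25=104
- bookshelf+washer+dining table+dresser: volume 4+2+7+6=19, value 30+26+21+25=102
- bookshelf+washer+mattress+dresser: volume 4+2+2+6=14, value 30+26+10+25=91
Best: $104.

$104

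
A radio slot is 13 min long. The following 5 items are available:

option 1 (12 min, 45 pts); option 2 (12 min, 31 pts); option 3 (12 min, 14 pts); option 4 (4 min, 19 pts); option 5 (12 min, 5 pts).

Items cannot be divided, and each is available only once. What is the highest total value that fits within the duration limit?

This is a 0/1 knapsack; check combinations near the capacity.
- option 1: duration 12, value 45
- option 2: duration 12, value 31
- option 4: duration 4, value 19
- option 3: duration 12, value 14
Best: 45 pts.

45 pts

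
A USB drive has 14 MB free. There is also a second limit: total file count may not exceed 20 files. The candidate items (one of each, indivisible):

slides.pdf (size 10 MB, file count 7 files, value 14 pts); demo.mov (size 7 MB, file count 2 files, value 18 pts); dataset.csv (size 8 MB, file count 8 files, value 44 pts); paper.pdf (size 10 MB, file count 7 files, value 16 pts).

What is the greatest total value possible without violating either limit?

Feasible sets respecting both limits:
- dataset.csv: size 8, file count 8, value 44
- demo.mov: size 7, file count 2, value 18
- paper.pdf: size 10, file count 7, value 16
Best: 44 pts.

44 pts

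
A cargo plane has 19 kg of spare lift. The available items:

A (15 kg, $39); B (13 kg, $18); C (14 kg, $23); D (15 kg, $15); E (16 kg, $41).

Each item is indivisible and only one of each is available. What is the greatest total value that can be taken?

Check high-value combinations within 19 kg:
- E: weight 16, value 41
- A: weight 15, value 39
- C: weight 14, value 23
- B: weight 13, value 18
Best: $41.

$41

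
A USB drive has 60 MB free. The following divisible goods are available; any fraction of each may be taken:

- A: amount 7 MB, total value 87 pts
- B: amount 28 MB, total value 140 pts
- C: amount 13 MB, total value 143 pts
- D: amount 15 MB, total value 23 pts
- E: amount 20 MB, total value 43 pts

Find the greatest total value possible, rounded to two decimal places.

Take in order of value per unit:
- A (87/7 per unit): all 7 → value 87, running total 87.00
- C (143/13 per unit): all 13 → value 143, running total 230.00
- B (140/28 per unit): all 28 → value 140, running total 370.00
- E (43/20 per unit): 12 of 20 → value 12×43/20 = 25.8000, running total 395.80
Total 395.80.

395.80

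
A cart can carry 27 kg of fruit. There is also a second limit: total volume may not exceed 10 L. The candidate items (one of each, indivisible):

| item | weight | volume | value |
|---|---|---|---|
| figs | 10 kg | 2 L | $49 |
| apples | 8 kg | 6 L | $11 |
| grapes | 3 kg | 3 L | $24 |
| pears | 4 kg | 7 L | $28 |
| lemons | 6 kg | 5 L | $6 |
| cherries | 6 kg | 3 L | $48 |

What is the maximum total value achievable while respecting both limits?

Feasible sets respecting both limits:
- figs+grapes+cherries: weight 19, volume 8, value 121
- figs+lemons+cherries: weight 22, volume 10, value 103
- figs+cherries: weight 16, volume 5, value 97
Best: $121.

$121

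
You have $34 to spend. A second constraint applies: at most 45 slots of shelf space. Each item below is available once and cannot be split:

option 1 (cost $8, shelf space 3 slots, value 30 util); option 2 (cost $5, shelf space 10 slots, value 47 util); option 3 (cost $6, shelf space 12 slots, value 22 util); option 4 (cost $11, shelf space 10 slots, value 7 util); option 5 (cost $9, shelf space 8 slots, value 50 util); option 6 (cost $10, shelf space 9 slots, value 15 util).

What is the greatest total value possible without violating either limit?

Feasible sets respecting both limits:
- option 1+option 2+option 3+option 5: cost 28, shelf space 33, value 149
- option 1+option 2+option 5+option 6: cost 32, shelf space 30, value 142
- option 1+option 2+option 4+option 5: cost 33, shelf space 31, value 134
- option 2+option 3+option 5+option 6: cost 30, shelf space 39, value 134
Best: 149 util.

149 util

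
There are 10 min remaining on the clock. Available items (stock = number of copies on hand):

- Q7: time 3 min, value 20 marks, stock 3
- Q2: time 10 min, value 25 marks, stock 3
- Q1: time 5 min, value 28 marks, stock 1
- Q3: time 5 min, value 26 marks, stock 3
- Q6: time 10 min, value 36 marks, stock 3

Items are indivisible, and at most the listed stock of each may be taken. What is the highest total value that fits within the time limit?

Best selections within time 10 and stock limits:
- 3×Q7: time 9, value 60
- 1×Q1 + 1×Q3: time 10, value 54
- 2×Q3: time 10, value 52
Best: 60 marks.

60 marks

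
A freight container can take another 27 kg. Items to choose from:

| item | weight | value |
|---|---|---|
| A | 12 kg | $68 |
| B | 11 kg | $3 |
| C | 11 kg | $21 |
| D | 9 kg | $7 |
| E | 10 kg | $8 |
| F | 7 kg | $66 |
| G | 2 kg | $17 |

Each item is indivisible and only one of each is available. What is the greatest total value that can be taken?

This is a 0/1 knapsack; check combinations near the capacity.
- A+F+G: weight 12+7+2=21, value 68+66+17=151
- A+F: weight 12+7=19, value 68+66=134
- A+C+G: weight 12+11+2=25, value 68+21+17=106
- C+F+G: weight 11+7+2=20, value 21+66+17=104
Best: $151.

$151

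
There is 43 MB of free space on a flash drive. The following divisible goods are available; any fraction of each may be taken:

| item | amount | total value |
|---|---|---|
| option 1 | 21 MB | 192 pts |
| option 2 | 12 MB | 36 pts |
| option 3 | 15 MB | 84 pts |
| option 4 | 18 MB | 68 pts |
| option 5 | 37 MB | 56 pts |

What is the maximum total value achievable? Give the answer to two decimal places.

302.44

Take in order of value per unit:
- option 1 (192/21 per unit): all 21 → value 192, running total 192.00
- option 3 (84/15 per unit): all 15 → value 84, running total 276.00
- option 4 (68/18 per unit): 7 of 18 → value 7×68/18 = 26.4444, running total 302.44
Total 302.44.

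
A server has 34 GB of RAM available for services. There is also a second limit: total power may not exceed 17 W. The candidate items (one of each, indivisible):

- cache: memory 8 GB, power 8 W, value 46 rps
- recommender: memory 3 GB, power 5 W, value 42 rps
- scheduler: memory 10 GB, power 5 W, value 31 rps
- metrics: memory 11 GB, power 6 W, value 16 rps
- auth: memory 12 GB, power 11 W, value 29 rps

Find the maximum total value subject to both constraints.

Feasible sets respecting both limits:
- recommender+scheduler+metrics: memory 24, power 16, value 89
- cache+recommender: memory 11, power 13, value 88
- cache+scheduler: memory 18, power 13, value 77
Best: 89 rps.

89 rps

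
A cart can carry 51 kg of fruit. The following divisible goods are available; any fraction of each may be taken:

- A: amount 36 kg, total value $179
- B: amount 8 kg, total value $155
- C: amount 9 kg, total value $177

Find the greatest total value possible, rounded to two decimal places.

501.06

Take in order of value per unit:
- C (177/9 per unit): all 9 → value 177, running total 177.00
- B (155/8 per unit): all 8 → value 155, running total 332.00
- A (179/36 per unit): 34 of 36 → value 34×179/36 = 169.0556, running total 501.06
Total 501.06.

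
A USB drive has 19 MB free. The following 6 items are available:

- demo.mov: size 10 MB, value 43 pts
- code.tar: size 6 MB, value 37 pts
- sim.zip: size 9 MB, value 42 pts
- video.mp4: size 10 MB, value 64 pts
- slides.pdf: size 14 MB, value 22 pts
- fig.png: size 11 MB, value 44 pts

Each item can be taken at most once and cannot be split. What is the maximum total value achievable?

Check high-value combinations within 19 MB:
- sim.zip+video.mp4: size 9+10=19, value 42+64=106
- code.tar+video.mp4: size 6+10=16, value 37+64=101
- demo.mov+sim.zip: size 10+9=19, value 43+42=85
- code.tar+fig.png: size 6+11=17, value 37+44=81
Best: 106 pts.

106 pts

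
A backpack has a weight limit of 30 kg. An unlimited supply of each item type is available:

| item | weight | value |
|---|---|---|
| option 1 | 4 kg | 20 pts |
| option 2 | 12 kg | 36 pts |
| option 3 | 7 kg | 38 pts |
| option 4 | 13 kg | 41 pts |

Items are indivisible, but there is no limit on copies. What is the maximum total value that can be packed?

156 pts

Best value-per-unit is option 3 at 38/7; filling with it alone gives 4×38 = 152.
Optimal mix: 4×option 1 + 2×option 3 → weight 30, value 156.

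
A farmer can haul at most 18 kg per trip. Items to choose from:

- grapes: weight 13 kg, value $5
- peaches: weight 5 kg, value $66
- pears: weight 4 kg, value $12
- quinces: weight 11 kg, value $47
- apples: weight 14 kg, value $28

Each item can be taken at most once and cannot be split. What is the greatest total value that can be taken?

$113

Check high-value combinations within 18 kg:
- peaches+quinces: weight 5+11=16, value 66+47=113
- peaches+pears: weight 5+4=9, value 66+12=78
- grapes+peaches: weight 13+5=18, value 5+66=71
- peaches: weight 5, value 66
Best: $113.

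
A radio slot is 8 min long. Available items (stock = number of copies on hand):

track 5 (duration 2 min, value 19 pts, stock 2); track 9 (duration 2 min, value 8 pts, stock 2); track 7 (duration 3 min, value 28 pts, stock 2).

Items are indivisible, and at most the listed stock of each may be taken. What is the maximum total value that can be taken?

75 pts

Best selections within duration 8 and stock limits:
- 1×track 5 + 2×track 7: duration 8, value 75
- 2×track 5 + 1×track 7: duration 7, value 66
- 1×track 9 + 2×track 7: duration 8, value 64
- 2×track 7: duration 6, value 56
Best: 75 pts.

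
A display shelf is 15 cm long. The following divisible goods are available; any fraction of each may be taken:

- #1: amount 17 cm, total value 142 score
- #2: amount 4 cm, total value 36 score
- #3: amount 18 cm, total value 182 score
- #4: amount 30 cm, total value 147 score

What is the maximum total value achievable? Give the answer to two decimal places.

151.67

Take in order of value per unit:
- #3 (182/18 per unit): 15 of 18 → value 15×182/18 = 151.6667, running total 151.67
Total 151.67.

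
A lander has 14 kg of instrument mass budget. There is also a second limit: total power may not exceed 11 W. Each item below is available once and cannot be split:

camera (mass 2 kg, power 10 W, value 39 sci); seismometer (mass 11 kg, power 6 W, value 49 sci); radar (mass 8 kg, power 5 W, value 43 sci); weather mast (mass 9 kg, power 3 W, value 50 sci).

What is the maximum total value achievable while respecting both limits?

50 sci

Feasible sets respecting both limits:
- weather mast: mass 9, power 3, value 50
- seismometer: mass 11, power 6, value 49
- radar: mass 8, power 5, value 43
Best: 50 sci.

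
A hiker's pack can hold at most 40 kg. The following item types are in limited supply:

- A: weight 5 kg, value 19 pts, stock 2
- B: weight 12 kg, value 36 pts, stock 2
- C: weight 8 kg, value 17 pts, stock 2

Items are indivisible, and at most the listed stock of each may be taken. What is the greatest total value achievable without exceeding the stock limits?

Top feasible selections:
- 2×A + 2×B: weight 34, value 110
- 1×A + 2×B + 1×C: weight 37, value 108
- 2×A + 1×B + 2×C: weight 38, value 108
Best: 110 pts.

110 pts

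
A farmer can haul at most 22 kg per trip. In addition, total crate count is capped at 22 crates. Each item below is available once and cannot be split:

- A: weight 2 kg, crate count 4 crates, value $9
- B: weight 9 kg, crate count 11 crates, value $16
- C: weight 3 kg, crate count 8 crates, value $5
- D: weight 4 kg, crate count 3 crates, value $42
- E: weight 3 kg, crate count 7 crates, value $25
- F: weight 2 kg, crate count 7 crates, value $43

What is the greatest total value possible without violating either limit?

$119

Feasible sets respecting both limits:
- A+D+E+F: weight 11, crate count 21, value 119
- D+E+F: weight 9, crate count 17, value 110
- B+D+F: weight 15, crate count 21, value 101
Best: $119.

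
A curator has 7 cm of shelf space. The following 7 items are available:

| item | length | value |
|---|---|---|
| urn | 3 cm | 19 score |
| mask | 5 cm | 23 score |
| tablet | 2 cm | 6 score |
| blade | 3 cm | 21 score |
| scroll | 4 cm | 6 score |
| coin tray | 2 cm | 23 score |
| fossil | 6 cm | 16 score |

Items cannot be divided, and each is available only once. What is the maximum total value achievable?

50 score

Check high-value combinations within 7 cm:
- tablet+blade+coin tray: length 2+3+2=7, value 6+21+23=50
- urn+tablet+coin tray: length 3+2+2=7, value 19+6+23=48
- mask+coin tray: length 5+2=7, value 23+23=46
- blade+coin tray: length 3+2=5, value 21+23=44
Best: 50 score.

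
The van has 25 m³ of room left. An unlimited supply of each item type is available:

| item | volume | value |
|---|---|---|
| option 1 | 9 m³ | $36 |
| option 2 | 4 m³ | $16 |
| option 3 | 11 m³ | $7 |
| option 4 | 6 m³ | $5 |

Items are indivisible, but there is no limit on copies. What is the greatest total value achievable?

Best value-per-unit is option 1 at 36/9; filling with it alone gives 2×36 = 72.
Optimal mix: 1×option 1 + 4×option 2 → volume 25, value 100.

$100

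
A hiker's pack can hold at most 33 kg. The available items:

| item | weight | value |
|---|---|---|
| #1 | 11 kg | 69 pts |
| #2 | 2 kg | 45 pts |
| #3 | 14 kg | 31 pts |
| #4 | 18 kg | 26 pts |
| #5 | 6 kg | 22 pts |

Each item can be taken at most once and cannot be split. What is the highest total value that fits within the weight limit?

Check high-value combinations within 33 kg:
- #1+#2+#3+#5: weight 11+2+14+6=33, value 69+45+31+22=167
- #1+#2+#3: weight 11+2+14=27, value 69+45+31=145
- #1+#2+#4: weight 11+2+18=31, value 69+45+26=140
- #1+#2+#5: weight 11+2+6=19, value 69+45+22=136
- #1+#3+#5: weight 11+14+6=31, value 69+31+22=122
Best: 167 pts.

167 pts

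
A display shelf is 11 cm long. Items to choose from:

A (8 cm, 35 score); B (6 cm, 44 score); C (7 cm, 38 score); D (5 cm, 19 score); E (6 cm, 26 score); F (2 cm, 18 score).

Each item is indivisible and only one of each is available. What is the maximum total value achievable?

63 score

Check high-value combinations within 11 cm:
- B+D: length 6+5=11, value 44+19=63
- B+F: length 6+2=8, value 44+18=62
- C+F: length 7+2=9, value 38+18=56
- A+F: length 8+2=10, value 35+18=53
- D+E: length 5+6=11, value 19+26=45
Best: 63 score.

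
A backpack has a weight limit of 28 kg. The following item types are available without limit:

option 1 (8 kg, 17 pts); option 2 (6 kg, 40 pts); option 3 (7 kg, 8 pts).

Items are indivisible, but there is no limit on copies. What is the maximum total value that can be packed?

Best value-per-unit is option 2 at 40/6, and filling with it alone uses weight 4×6=24. No mix of the others beats 4×40 = 160.

160 pts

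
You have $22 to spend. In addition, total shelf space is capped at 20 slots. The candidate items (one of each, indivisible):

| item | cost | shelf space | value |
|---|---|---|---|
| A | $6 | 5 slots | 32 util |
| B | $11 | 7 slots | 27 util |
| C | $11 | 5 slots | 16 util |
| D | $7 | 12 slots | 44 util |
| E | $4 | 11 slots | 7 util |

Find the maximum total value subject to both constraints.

76 util

Feasible sets respecting both limits:
- A+D: cost 13, shelf space 17, value 76
- B+D: cost 18, shelf space 19, value 71
- C+D: cost 18, shelf space 17, value 60
- A+B: cost 17, shelf space 12, value 59
Best: 76 util.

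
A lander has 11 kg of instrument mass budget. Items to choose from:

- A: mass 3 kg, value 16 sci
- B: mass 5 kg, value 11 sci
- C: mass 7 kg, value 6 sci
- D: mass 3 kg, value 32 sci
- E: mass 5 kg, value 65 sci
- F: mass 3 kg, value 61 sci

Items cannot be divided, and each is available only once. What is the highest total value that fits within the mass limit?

158 sci

Check high-value combinations within 11 kg:
- D+E+F: mass 3+5+3=11, value 32+65+61=158
- A+E+F: mass 3+5+3=11, value 16+65+61=142
- E+F: mass 5+3=8, value 65+61=126
- A+D+E: mass 3+3+5=11, value 16+32+65=113
- A+D+F: mass 3+3+3=9, value 16+32+61=109
Best: 158 sci.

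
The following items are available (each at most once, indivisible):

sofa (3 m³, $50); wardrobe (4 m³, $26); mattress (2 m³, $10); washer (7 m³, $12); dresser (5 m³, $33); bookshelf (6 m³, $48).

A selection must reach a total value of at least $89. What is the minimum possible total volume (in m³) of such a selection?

9

Subsets with value ≥ 89, sorted by total volume:
- sofa+bookshelf: volume 9, value 98
- sofa+mattress+dresser: volume 10, value 93
Minimum volume: 9 m³.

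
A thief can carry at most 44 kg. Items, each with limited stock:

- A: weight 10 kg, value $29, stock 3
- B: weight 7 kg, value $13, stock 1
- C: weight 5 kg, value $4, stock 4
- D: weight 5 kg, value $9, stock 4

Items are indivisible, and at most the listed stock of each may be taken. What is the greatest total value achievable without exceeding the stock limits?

Best selections within weight 44 and stock limits:
- 3×A + 1×B + 1×D: weight 42, value 109
- 3×A + 2×D: weight 40, value 105
- 3×A + 1×B + 1×C: weight 42, value 104
Best: $109.

$109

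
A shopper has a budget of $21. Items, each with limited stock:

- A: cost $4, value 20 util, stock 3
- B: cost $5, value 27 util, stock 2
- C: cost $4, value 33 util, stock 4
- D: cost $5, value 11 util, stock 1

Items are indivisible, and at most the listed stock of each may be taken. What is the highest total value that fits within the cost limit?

Best selections within cost 21 and stock limits:
- 1×B + 4×C: cost 21, value 159
- 1×A + 4×C: cost 20, value 152
- 1×A + 1×B + 3×C: cost 21, value 146
Best: 159 util.

159 util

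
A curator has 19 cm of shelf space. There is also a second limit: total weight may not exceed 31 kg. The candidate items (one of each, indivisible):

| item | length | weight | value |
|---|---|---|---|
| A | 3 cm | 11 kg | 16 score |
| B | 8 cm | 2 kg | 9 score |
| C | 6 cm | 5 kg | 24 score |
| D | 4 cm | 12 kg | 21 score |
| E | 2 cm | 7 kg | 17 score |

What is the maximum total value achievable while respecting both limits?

Feasible sets respecting both limits:
- A+B+C+E: length 19, weight 25, value 66
- C+D+E: length 12, weight 24, value 62
- A+C+D: length 13, weight 28, value 61
Best: 66 score.

66 score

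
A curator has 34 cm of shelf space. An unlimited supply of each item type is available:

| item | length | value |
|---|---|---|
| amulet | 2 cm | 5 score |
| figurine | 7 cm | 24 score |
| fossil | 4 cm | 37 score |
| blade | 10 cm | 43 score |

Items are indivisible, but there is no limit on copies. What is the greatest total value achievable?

301 score

Best value-per-unit is fossil at 37/4; filling with it alone gives 8×37 = 296.
Optimal mix: 1×amulet + 8×fossil → length 34, value 301.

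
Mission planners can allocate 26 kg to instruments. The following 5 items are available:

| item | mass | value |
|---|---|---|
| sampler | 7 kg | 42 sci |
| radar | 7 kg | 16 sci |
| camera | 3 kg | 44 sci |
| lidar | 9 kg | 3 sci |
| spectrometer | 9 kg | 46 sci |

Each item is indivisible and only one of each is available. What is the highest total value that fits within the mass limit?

148 sci

Check high-value combinations within 26 kg:
- sampler+radar+camera+spectrometer: mass 7+7+3+9=26, value 42+16+44+46=148
- sampler+camera+spectrometer: mass 7+3+9=19, value 42+44+46=132
- radar+camera+spectrometer: mass 7+3+9=19, value 16+44+46=106
Best: 148 sci.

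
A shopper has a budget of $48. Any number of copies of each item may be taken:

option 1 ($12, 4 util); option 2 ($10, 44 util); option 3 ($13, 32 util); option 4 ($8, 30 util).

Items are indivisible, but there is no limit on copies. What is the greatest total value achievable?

Best value-per-unit is option 2 at 44/10; filling with it alone gives 4×44 = 176.
Optimal mix: 4×option 2 + 1×option 4 → cost 48, value 206.

206 util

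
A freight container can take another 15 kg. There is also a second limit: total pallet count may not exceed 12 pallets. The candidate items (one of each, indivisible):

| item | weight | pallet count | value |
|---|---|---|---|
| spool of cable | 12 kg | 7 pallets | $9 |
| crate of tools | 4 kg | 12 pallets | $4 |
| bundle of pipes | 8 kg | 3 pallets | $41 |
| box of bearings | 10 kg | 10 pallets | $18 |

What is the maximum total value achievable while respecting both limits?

Feasible sets respecting both limits:
- bundle of pipes: weight 8, pallet count 3, value 41
- box of bearings: weight 10, pallet count 10, value 18
- spool of cable: weight 12, pallet count 7, value 9
- crate of tools: weight 4, pallet count 12, value 4
Best: $41.

$41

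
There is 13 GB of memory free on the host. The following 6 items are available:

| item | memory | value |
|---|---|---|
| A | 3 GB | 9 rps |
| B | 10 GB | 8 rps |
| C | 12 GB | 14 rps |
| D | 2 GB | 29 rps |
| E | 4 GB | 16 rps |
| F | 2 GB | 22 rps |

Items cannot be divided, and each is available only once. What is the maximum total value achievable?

Check high-value combinations within 13 GB:
- A+D+E+F: memory 3+2+4+2=11, value 9+29+16+22=76
- D+E+F: memory 2+4+2=8, value 29+16+22=67
- A+D+F: memory 3+2+2=7, value 9+29+22=60
- A+D+E: memory 3+2+4=9, value 9+29+16=54
Best: 76 rps.

76 rps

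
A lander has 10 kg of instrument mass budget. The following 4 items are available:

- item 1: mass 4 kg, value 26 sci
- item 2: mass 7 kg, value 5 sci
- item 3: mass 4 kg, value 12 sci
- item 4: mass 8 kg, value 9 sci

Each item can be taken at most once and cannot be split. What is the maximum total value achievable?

38 sci

Check high-value combinations within 10 kg:
- item 1+item 3: mass 4+4=8, value 26+12=38
- item 1: mass 4, value 26
- item 3: mass 4, value 12
- item 4: mass 8, value 9
- item 2: mass 7, value 5
Best: 38 sci.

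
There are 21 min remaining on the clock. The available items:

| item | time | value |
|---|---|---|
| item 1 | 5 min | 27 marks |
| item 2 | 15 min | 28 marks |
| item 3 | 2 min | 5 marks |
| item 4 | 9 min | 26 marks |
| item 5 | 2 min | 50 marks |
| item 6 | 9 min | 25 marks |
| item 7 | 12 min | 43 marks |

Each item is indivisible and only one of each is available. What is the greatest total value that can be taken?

125 marks

Check high-value combinations within 21 min:
- item 1+item 3+item 5+item 7: time 5+2+2+12=21, value 27+5+50+43=125
- item 1+item 5+item 7: time 5+2+12=19, value 27+50+43=120
- item 1+item 3+item 4+item 5: time 5+2+9+2=18, value 27+5+26+50=108
- item 1+item 3+item 5+item 6: time 5+2+2+9=18, value 27+5+50+25=107
Best: 125 marks.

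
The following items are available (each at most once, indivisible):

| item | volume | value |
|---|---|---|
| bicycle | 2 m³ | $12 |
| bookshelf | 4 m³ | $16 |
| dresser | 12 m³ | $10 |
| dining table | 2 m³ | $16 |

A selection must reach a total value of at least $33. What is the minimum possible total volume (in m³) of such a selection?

8

Subsets with value ≥ 33, sorted by total volume:
- bicycle+bookshelf+dining table: volume 8, value 44
- bicycle+dresser+dining table: volume 16, value 38
- bookshelf+dresser+dining table: volume 18, value 42
- bicycle+bookshelf+dresser: volume 18, value 38
Minimum volume: 8 m³.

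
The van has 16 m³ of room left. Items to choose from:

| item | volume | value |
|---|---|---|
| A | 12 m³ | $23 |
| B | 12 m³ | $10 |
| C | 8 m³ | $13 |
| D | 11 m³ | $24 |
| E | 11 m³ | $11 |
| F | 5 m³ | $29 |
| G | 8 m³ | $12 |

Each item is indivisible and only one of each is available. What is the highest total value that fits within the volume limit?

$53

Check high-value combinations within 16 m³:
- D+F: volume 11+5=16, value 24+29=53
- C+F: volume 8+5=13, value 13+29=42
- F+G: volume 5+8=13, value 29+12=41
Best: $53.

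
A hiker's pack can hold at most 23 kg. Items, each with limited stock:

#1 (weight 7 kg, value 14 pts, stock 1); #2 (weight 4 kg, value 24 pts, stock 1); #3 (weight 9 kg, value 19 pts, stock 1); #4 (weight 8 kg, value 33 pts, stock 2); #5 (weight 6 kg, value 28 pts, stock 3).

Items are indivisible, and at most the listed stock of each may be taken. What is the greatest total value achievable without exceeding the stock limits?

108 pts

Best selections within weight 23 and stock limits:
- 1×#2 + 3×#5: weight 22, value 108
- 2×#4 + 1×#5: weight 22, value 94
- 1×#1 + 1×#2 + 2×#5: weight 23, value 94
Best: 108 pts.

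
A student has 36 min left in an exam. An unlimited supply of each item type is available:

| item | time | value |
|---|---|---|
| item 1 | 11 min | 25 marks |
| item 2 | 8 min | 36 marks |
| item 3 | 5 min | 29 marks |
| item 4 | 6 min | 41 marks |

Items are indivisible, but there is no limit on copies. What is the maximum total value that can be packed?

246 marks

Best value-per-unit is item 4 at 41/6, and filling with it alone uses time 6×6=36. No mix of the others beats 6×41 = 246.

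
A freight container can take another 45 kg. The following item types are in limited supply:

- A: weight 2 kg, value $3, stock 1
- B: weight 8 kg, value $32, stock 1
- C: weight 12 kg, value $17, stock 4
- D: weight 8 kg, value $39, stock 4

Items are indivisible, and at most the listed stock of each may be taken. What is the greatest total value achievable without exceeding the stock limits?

$191

Top feasible selections:
- 1×A + 1×B + 4×D: weight 42, value 191
- 1×B + 4×D: weight 40, value 188
Best: $191.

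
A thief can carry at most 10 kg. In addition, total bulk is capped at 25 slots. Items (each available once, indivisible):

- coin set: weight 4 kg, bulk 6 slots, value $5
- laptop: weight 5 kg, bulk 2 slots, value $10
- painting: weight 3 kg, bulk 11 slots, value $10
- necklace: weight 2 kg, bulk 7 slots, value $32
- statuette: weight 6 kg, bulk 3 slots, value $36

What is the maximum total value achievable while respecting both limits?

Feasible sets respecting both limits:
- necklace+statuette: weight 8, bulk 10, value 68
- laptop+painting+necklace: weight 10, bulk 20, value 52
- coin set+painting+necklace: weight 9, bulk 24, value 47
Best: $68.

$68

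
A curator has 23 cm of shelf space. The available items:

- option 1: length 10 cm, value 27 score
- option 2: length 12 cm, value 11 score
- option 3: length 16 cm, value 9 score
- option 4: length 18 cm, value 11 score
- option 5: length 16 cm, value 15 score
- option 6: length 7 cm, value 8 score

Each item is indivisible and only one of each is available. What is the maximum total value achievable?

38 score

Check high-value combinations within 23 cm:
- option 1+option 2: length 10+12=22, value 27+11=38
- option 1+option 6: length 10+7=17, value 27+8=35
- option 1: length 10, value 27
- option 5+option 6: length 16+7=23, value 15+8=23
- option 2+option 6: length 12+7=19, value 11+8=19
Best: 38 score.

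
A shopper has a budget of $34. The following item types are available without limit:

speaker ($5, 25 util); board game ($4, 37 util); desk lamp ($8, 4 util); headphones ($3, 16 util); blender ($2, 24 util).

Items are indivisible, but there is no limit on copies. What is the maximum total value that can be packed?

Best value-per-unit is blender at 24/2, and filling with it alone uses cost 17×2=34. No mix of the others beats 17×24 = 408.

408 util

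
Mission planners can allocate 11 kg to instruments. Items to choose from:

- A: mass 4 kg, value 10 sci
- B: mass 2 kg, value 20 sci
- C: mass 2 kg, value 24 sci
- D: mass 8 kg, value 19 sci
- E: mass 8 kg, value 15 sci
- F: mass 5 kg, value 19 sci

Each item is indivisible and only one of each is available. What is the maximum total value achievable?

63 sci

Check high-value combinations within 11 kg:
- B+C+F: mass 2+2+5=9, value 20+24+19=63
- A+B+C: mass 4+2+2=8, value 10+20+24=54
- A+C+F: mass 4+2+5=11, value 10+24+19=53
Best: 63 sci.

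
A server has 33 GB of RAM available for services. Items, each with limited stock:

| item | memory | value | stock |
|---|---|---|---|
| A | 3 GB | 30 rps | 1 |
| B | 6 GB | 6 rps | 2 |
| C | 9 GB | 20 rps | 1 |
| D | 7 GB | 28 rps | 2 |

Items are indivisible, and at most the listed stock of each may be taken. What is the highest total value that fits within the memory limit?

112 rps

Top feasible selections:
- 1×A + 1×B + 1×C + 2×D: memory 32, value 112
- 1×A + 1×C + 2×D: memory 26, value 106
- 1×A + 2×B + 2×D: memory 29, value 98
- 1×A + 1×B + 2×D: memory 23, value 92
Best: 112 rps.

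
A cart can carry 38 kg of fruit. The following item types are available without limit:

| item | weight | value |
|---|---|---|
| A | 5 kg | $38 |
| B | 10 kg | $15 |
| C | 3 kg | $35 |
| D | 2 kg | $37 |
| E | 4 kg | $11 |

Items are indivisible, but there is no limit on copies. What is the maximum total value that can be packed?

$703

Best value-per-unit is D at 37/2, and filling with it alone uses weight 19×2=38. No mix of the others beats 19×37 = 703.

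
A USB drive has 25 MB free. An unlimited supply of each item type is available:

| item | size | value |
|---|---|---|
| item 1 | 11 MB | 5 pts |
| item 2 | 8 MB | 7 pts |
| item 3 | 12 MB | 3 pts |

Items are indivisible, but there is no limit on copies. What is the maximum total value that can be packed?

Best value-per-unit is item 2 at 7/8, and filling with it alone uses size 3×8=24. No mix of the others beats 3×7 = 21.

21 pts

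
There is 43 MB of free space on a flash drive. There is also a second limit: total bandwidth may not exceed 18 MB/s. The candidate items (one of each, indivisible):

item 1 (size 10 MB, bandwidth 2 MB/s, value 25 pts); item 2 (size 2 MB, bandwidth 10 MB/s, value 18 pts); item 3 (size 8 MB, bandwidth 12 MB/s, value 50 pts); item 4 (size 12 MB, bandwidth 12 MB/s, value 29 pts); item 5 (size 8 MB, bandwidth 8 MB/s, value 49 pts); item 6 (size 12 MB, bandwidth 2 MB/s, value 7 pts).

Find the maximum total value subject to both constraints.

Feasible sets respecting both limits:
- item 1+item 3+item 6: size 30, bandwidth 16, value 82
- item 1+item 5+item 6: size 30, bandwidth 12, value 81
- item 1+item 3: size 18, bandwidth 14, value 75
Best: 82 pts.

82 pts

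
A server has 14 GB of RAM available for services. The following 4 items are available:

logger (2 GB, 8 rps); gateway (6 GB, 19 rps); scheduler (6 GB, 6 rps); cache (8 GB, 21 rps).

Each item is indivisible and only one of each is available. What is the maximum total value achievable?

40 rps

Check high-value combinations within 14 GB:
- gateway+cache: memory 6+8=14, value 19+21=40
- logger+gateway+scheduler: memory 2+6+6=14, value 8+19+6=33
- logger+cache: memory 2+8=10, value 8+21=29
- logger+gateway: memory 2+6=8, value 8+19=27
Best: 40 rps.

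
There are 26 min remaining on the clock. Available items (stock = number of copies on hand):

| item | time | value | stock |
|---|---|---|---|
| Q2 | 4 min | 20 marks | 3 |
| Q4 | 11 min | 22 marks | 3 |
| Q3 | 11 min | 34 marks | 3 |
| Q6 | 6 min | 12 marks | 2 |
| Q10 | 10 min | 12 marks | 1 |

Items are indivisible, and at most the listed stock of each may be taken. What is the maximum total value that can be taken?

Top feasible selections:
- 3×Q2 + 1×Q3: time 23, value 94
- 1×Q2 + 2×Q3: time 26, value 88
- 2×Q2 + 1×Q3 + 1×Q6: time 25, value 86
Best: 94 marks.

94 marks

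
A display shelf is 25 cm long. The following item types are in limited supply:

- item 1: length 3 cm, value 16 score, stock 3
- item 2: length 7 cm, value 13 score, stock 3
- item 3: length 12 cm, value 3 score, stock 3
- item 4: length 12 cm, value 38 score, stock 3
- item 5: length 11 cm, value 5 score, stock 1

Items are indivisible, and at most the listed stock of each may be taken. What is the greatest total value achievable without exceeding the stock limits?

Best selections within length 25 and stock limits:
- 3×item 1 + 1×item 4: length 21, value 86
- 2×item 1 + 1×item 2 + 1×item 4: length 25, value 83
- 2×item 4: length 24, value 76
Best: 86 score.

86 score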